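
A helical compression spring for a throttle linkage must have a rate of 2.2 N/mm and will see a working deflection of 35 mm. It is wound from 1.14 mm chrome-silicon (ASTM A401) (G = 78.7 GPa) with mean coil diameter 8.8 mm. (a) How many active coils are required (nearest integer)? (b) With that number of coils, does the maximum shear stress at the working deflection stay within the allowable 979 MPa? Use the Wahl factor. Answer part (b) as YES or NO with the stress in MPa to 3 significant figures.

N_a = Gd⁴/(8D³k) = (78.7×10³)(1.14⁴)/(8·8.8³·2.2) = 11.08 → N_a = 11
Actual rate k = Gd⁴/(8D³·11) = 2.2165 N/mm
Working load F = kδ = 2.2165·35 = 77.577 N
C = 8.8/1.14 = 7.7193; K_W = (4C−1)/(4C−4)+0.615/C = 1.1913
τ_max = K_W·8FD/(πd³) = 1.1913·1173.4 = 1397.8 MPa
τ_max > 979 MPa → exceeds allowable

(a) 11 coils; (b) NO, τ_max = 1400 MPa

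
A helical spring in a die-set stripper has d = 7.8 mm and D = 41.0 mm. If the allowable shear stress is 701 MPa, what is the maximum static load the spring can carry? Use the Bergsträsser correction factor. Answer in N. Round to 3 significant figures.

C = D/d = 41.0/7.8 = 5.2564
K_B = (4C+2)/(4C−3) = 23.026/18.026 = 1.2774
τ_max = K·8FD/(πd³) → F_max = τ_allow·πd³/(8DK)
F_max = 701·π·7.8³/(8·41.0·1.2774) = 1.0451e+06/418.98 = 2494.3 N

2490 N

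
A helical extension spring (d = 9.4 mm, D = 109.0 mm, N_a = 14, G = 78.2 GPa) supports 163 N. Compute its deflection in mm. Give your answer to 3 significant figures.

k = Gd⁴/(8D³N_a) = (78.2×10³)(9.4⁴)/(8·109.0³·14) = 4.2094 N/mm
δ = F/k = 163 / 4.2094 = 38.723 mm

38.7 mm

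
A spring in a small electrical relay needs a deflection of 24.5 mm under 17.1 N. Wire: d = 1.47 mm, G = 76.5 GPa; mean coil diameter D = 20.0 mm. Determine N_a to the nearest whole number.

Required rate k = F/δ = 17.1/24.5 = 0.69796 N/mm
N_a = Gd⁴/(8D³k) = (76.5×10³ × 1.47⁴)/(8 × 20.0³ × 0.69796)
    = 357216 / 44669.4 = 7.997 → 8 coils

8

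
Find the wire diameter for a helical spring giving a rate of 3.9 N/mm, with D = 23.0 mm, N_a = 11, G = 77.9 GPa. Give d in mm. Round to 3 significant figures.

d = (8D³N_a·k / G)^(1/4) = (8·23.0³·11·3.9 / (77.9×10³))^0.25
  = (53.604)^0.25 = 2.7058 mm

2.71 mm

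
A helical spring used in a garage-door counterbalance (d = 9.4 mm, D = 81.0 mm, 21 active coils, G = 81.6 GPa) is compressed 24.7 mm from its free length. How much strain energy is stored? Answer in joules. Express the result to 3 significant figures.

k = Gd⁴/(8D³N_a) = (81.6×10³)(9.4⁴)/(8·81.0³·21) = 7.1357 N/mm
U = ½kδ² = 0.5 × 7.1357 × 24.7² = 2176.7 N·mm = 2.1767 J

2.18 J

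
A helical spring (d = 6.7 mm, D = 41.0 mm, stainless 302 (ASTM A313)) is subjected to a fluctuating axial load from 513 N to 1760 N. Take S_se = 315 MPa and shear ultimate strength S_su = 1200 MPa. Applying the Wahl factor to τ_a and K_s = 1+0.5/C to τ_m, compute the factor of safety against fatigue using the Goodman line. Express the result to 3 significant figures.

0.825

C = D/d = 41.0/6.7 = 6.1194; K_W = (4C−1)/(4C−4)+0.615/C = 1.2470; K_s = 1+0.5/C = 1.0817
F_a = (F_max−F_min)/2 = 623.5 N; F_m = (F_max+F_min)/2 = 1136.5 N
τ_a = K_W·8F_aD/(πd³) = 1.2470 × 216.44 = 269.9 MPa
τ_m = K_s·8F_mD/(πd³) = 1.0817 × 394.52 = 426.76 MPa
Goodman: 1/n_f = τ_a/S_se + τ_m/S_su = 269.9/315 + 426.76/1200 = 0.85683 + 0.35563 = 1.2125
n_f = 1/1.2125 = 0.8248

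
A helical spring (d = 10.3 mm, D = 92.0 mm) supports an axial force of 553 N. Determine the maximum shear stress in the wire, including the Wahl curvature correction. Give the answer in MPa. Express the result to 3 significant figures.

Spring index C = D/d = 92.0/10.3 = 8.9320
K_W = (4C−1)/(4C−4) + 0.615/C = 34.728/31.728 + 0.0689 = 1.1634
τ₀ = 8FD/(πd³) = 8·553·92.0/(π·10.3³) = 407008/3432.9 = 118.56 MPa
τ_max = K·τ₀ = 1.1634 × 118.56 = 137.93 MPa

138 MPa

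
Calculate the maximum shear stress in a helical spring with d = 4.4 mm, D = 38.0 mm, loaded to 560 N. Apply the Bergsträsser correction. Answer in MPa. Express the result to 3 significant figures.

737 MPa

Spring index C = D/d = 38.0/4.4 = 8.6364
K_B = (4C+2)/(4C−3) = 36.545/31.545 = 1.1585
τ₀ = 8FD/(πd³) = 8·560·38.0/(π·4.4³) = 170240/267.61 = 636.14 MPa
τ_max = K·τ₀ = 1.1585 × 636.14 = 736.97 MPa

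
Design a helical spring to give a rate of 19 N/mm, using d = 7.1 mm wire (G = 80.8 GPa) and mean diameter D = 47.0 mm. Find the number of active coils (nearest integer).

13

N_a = Gd⁴/(8D³k) = (80.8×10³ × 7.1⁴)/(8 × 47.0³ × 19)
    = 2.05326e+08 / 1.57811e+07 = 13.01 → 13 coils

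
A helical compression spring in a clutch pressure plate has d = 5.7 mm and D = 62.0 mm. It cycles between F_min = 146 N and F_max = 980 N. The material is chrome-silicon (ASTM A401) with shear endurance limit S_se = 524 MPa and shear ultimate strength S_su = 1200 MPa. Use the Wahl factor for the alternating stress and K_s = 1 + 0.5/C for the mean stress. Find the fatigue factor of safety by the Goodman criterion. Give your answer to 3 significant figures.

0.843

C = D/d = 62.0/5.7 = 10.8772; K_W = (4C−1)/(4C−4)+0.615/C = 1.1325; K_s = 1+0.5/C = 1.0460
F_a = (F_max−F_min)/2 = 417 N; F_m = (F_max+F_min)/2 = 563 N
τ_a = K_W·8F_aD/(πd³) = 1.1325 × 355.5 = 402.6 MPa
τ_m = K_s·8F_mD/(πd³) = 1.0460 × 479.97 = 502.03 MPa
Goodman: 1/n_f = τ_a/S_se + τ_m/S_su = 402.6/524 + 502.03/1200 = 0.76832 + 0.41836 = 1.1867
n_f = 1/1.1867 = 0.8427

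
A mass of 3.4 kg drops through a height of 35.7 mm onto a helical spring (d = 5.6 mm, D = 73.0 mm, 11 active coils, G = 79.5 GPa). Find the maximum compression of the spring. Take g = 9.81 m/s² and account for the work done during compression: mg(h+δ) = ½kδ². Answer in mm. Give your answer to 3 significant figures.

50.0 mm

k = Gd⁴/(8D³N_a) = (79.5×10³)(5.6⁴)/(8·73.0³·11) = 2.2839 N/mm
W = mg = 3.4 × 9.81 = 33.354 N
½kδ² − Wδ − Wh = 0 → δ = (W + √(W² + 2kWh))/k
δ = (33.354 + √(1112.5 + 5438.94))/2.2839 = (33.354 + 80.941)/2.2839 = 50.045 mm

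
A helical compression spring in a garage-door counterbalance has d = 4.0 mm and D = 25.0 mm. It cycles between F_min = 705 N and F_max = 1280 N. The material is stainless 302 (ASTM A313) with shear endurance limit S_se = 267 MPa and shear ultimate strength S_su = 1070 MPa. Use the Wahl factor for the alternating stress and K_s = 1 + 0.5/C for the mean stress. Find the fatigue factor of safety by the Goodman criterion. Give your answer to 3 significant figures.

0.430

C = D/d = 25.0/4.0 = 6.2500; K_W = (4C−1)/(4C−4)+0.615/C = 1.2413; K_s = 1+0.5/C = 1.0800
F_a = (F_max−F_min)/2 = 287.5 N; F_m = (F_max+F_min)/2 = 992.5 N
τ_a = K_W·8F_aD/(πd³) = 1.2413 × 285.98 = 354.98 MPa
τ_m = K_s·8F_mD/(πd³) = 1.0800 × 987.26 = 1066.2 MPa
Goodman: 1/n_f = τ_a/S_se + τ_m/S_su = 354.98/267 + 1066.2/1070 = 1.32950 + 0.99648 = 2.326
n_f = 1/2.326 = 0.4299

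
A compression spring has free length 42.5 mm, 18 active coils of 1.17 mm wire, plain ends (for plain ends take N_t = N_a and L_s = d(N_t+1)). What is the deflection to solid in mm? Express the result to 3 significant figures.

20.3 mm

N_t = 18; L_s = 1.17·19 = 22.23 mm
δ_solid = L₀ − L_s = 42.5 − 22.23 = 20.27 mm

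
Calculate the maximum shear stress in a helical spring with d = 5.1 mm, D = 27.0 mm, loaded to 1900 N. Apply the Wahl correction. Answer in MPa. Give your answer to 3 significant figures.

Spring index C = D/d = 27.0/5.1 = 5.2941
K_W = (4C−1)/(4C−4) + 0.615/C = 20.176/17.176 + 0.1162 = 1.2908
τ₀ = 8FD/(πd³) = 8·1900·27.0/(π·5.1³) = 410400/416.74 = 984.8 MPa
τ_max = K·τ₀ = 1.2908 × 984.8 = 1271.2 MPa

1270 MPa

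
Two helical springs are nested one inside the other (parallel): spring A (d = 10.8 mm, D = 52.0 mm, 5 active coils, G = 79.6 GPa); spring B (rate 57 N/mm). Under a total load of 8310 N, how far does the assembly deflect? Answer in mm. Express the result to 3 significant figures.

33.3 mm

k_A = Gd⁴/(8D³N_a) = (79.6×10³)(10.8⁴)/(8·52.0³·5) = 192.55 N/mm
Parallel: k_eq = 192.55 + 57 = 249.55 N/mm
δ = F/k_eq = 8310/249.55 = 33.3 mm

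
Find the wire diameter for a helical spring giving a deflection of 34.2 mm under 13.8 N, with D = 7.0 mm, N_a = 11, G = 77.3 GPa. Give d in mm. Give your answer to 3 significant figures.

0.630 mm

Required rate k = F/δ = 13.8/34.2 = 0.40351 N/mm
d = (8D³N_a·k / G)^(1/4) = (8·7.0³·11·0.40351 / (77.3×10³))^0.25
  = (0.15756)^0.25 = 0.6300 mm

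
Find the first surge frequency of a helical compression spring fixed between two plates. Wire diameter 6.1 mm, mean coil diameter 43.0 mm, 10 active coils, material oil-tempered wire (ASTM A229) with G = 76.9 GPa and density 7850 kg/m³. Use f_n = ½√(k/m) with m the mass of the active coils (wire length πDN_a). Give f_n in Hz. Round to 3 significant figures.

k = Gd⁴/(8D³N_a) = (76.9×10³)(6.1⁴)/(8·43.0³·10) = 16.74 N/mm = 16740 N/m
Wire length L = πDN_a = π·43.0·10 = 1350.9 mm
m = ρ·(πd²/4)·L = 7850 × 29.225×10⁻⁶ m² × 1.3509 m = 0.30991 kg
f_n = ½√(k/m) = 0.5·√(16740/0.30991) = 0.5·√(54015) = 116.21 Hz

116 Hz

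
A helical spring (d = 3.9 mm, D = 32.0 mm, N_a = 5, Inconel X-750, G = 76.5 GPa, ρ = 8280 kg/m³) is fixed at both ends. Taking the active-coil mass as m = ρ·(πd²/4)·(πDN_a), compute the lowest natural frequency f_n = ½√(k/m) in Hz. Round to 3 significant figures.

k = Gd⁴/(8D³N_a) = (76.5×10³)(3.9⁴)/(8·32.0³·5) = 13.502 N/mm = 13502 N/m
Wire length L = πDN_a = π·32.0·5 = 502.65 mm
m = ρ·(πd²/4)·L = 8280 × 11.946×10⁻⁶ m² × 0.50265 m = 0.049719 kg
f_n = ½√(k/m) = 0.5·√(13502/0.049719) = 0.5·√(2.7158e+05) = 260.56 Hz

261 Hz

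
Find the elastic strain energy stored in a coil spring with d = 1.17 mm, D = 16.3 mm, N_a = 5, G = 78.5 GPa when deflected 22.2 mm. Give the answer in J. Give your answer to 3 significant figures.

k = Gd⁴/(8D³N_a) = (78.5×10³)(1.17⁴)/(8·16.3³·5) = 0.84916 N/mm
U = ½kδ² = 0.5 × 0.84916 × 22.2² = 209.25 N·mm = 0.20925 J

0.209 J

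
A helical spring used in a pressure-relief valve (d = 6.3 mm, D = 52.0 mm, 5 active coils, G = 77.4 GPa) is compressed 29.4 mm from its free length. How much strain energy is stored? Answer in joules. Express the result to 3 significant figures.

9.37 J

k = Gd⁴/(8D³N_a) = (77.4×10³)(6.3⁴)/(8·52.0³·5) = 21.679 N/mm
U = ½kδ² = 0.5 × 21.679 × 29.4² = 9369.1 N·mm = 9.3691 J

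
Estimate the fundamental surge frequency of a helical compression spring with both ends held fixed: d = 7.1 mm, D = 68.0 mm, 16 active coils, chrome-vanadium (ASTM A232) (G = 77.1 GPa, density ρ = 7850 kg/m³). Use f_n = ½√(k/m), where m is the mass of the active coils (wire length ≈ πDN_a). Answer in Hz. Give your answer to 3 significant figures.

33.8 Hz

k = Gd⁴/(8D³N_a) = (77.1×10³)(7.1⁴)/(8·68.0³·16) = 4.868 N/mm = 4868 N/m
Wire length L = πDN_a = π·68.0·16 = 3418.1 mm
m = ρ·(πd²/4)·L = 7850 × 39.592×10⁻⁶ m² × 3.4181 m = 1.0623 kg
f_n = ½√(k/m) = 0.5·√(4868/1.0623) = 0.5·√(4582.4) = 33.847 Hz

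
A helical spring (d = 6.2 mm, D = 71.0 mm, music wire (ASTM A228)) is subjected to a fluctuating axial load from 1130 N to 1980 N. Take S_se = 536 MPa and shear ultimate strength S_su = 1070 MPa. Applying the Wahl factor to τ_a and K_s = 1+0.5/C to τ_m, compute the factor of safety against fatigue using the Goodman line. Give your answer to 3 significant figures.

0.547

C = D/d = 71.0/6.2 = 11.4516; K_W = (4C−1)/(4C−4)+0.615/C = 1.1255; K_s = 1+0.5/C = 1.0437
F_a = (F_max−F_min)/2 = 425 N; F_m = (F_max+F_min)/2 = 1555 N
τ_a = K_W·8F_aD/(πd³) = 1.1255 × 322.41 = 362.86 MPa
τ_m = K_s·8F_mD/(πd³) = 1.0437 × 1179.7 = 1231.2 MPa
Goodman: 1/n_f = τ_a/S_se + τ_m/S_su = 362.86/536 + 1231.2/1070 = 0.67698 + 1.15061 = 1.8276
n_f = 1/1.8276 = 0.5472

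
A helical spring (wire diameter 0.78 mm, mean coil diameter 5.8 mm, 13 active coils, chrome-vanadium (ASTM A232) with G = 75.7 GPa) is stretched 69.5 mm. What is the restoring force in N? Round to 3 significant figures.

k = Gd⁴/(8D³N_a) = (75.7×10³)(0.78⁴)/(8·5.8³·13) = 1.3809 N/mm
F = k·δ = 1.3809 × 69.5 = 95.971 N

96.0 N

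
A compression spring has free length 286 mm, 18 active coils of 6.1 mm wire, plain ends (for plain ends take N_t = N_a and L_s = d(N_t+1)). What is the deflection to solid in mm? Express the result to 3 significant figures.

N_t = 18; L_s = 6.1·19 = 115.9 mm
δ_solid = L₀ − L_s = 286 − 115.9 = 170.1 mm

170 mm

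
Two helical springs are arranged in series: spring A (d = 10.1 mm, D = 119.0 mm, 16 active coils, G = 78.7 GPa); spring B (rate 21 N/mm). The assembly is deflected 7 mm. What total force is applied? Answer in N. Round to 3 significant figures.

22.5 N

k_A = Gd⁴/(8D³N_a) = (78.7×10³)(10.1⁴)/(8·119.0³·16) = 3.7967 N/mm
Series: 1/k_eq = 1/3.7967 + 1/21 = 0.311; k_eq = 3.2154 N/mm
F = k_eq·δ = 3.2154·7 = 22.508 N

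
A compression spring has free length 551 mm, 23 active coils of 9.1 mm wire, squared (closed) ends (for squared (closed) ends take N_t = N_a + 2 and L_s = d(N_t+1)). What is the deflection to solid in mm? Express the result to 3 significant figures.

N_t = 25; L_s = 9.1·26 = 236.6 mm
δ_solid = L₀ − L_s = 551 − 236.6 = 314.4 mm

314 mm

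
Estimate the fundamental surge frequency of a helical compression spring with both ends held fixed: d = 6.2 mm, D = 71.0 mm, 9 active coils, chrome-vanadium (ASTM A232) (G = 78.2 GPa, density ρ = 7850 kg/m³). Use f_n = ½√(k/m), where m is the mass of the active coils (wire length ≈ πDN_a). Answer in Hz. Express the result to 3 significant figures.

48.5 Hz

k = Gd⁴/(8D³N_a) = (78.2×10³)(6.2⁴)/(8·71.0³·9) = 4.484 N/mm = 4484 N/m
Wire length L = πDN_a = π·71.0·9 = 2007.5 mm
m = ρ·(πd²/4)·L = 7850 × 30.191×10⁻⁶ m² × 2.0075 m = 0.47577 kg
f_n = ½√(k/m) = 0.5·√(4484/0.47577) = 0.5·√(9424.8) = 48.541 Hz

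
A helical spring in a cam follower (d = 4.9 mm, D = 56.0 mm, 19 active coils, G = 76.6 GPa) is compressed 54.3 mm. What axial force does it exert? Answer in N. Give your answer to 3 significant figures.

k = Gd⁴/(8D³N_a) = (76.6×10³)(4.9⁴)/(8·56.0³·19) = 1.6543 N/mm
F = k·δ = 1.6543 × 54.3 = 89.827 N

89.8 N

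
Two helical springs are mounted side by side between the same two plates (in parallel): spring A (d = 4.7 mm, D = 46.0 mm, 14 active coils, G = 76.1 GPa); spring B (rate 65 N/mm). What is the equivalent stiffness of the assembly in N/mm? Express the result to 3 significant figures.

k_A = Gd⁴/(8D³N_a) = (76.1×10³)(4.7⁴)/(8·46.0³·14) = 3.4063 N/mm
Parallel: k_eq = 3.4063 + 65 = 68.406 N/mm

68.4 N/mm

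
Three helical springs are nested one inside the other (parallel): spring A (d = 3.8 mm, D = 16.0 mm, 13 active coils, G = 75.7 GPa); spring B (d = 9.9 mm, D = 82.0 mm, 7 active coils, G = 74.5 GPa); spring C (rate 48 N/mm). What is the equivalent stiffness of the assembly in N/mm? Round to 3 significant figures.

108 N/mm

k_A = Gd⁴/(8D³N_a) = (75.7×10³)(3.8⁴)/(8·16.0³·13) = 37.054 N/mm
k_B = Gd⁴/(8D³N_a) = (74.5×10³)(9.9⁴)/(8·82.0³·7) = 23.178 N/mm
Parallel: k_eq = 37.054 + 23.178 + 48 = 108.23 N/mm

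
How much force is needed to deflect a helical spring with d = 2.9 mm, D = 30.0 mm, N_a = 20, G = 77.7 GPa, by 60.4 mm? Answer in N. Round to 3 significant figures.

k = Gd⁴/(8D³N_a) = (77.7×10³)(2.9⁴)/(8·30.0³·20) = 1.2721 N/mm
F = k·δ = 1.2721 × 60.4 = 76.836 N

76.8 N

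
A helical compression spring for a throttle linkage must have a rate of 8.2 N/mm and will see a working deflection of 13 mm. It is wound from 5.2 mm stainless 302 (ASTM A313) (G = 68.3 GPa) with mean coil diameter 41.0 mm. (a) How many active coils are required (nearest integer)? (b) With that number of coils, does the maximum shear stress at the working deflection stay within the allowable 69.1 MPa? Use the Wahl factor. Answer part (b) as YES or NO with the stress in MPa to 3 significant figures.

(a) 11 coils; (b) NO, τ_max = 94.3 MPa

N_a = Gd⁴/(8D³k) = (68.3×10³)(5.2⁴)/(8·41.0³·8.2) = 11.05 → N_a = 11
Actual rate k = Gd⁴/(8D³·11) = 8.2338 N/mm
Working load F = kδ = 8.2338·13 = 107.04 N
C = 41.0/5.2 = 7.8846; K_W = (4C−1)/(4C−4)+0.615/C = 1.1869
τ_max = K_W·8FD/(πd³) = 1.1869·79.48 = 94.338 MPa
τ_max > 69.1 MPa → exceeds allowable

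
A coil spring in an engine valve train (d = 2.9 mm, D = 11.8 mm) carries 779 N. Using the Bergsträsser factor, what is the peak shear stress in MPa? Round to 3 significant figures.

1320 MPa

Spring index C = D/d = 11.8/2.9 = 4.0690
K_B = (4C+2)/(4C−3) = 18.276/13.276 = 1.3766
τ₀ = 8FD/(πd³) = 8·779·11.8/(π·2.9³) = 73537.6/76.62 = 959.77 MPa
τ_max = K·τ₀ = 1.3766 × 959.77 = 1321.2 MPa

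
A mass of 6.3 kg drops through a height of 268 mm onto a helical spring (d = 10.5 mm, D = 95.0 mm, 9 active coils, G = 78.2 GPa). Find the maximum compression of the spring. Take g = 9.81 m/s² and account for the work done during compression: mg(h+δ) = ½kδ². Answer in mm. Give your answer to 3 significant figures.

50.6 mm

k = Gd⁴/(8D³N_a) = (78.2×10³)(10.5⁴)/(8·95.0³·9) = 15.398 N/mm
W = mg = 6.3 × 9.81 = 61.803 N
½kδ² − Wδ − Wh = 0 → δ = (W + √(W² + 2kWh))/k
δ = (61.803 + √(3819.6 + 510076))/15.398 = (61.803 + 716.87)/15.398 = 50.57 mm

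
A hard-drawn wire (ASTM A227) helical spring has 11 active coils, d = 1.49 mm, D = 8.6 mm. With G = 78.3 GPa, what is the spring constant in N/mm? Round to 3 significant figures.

k = Gd⁴/(8D³N_a) = (78.3×10³ × 1.49⁴) / (8 × 8.6³ × 11)
  = 385928 / 55972.9 = 6.8949 N/mm

6.89 N/mm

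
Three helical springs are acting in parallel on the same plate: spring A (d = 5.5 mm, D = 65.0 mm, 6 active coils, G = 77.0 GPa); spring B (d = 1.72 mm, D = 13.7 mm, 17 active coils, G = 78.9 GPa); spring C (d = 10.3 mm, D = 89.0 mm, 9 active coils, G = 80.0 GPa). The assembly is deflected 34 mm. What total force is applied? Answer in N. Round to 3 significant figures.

852 N

k_A = Gd⁴/(8D³N_a) = (77.0×10³)(5.5⁴)/(8·65.0³·6) = 5.3452 N/mm
k_B = Gd⁴/(8D³N_a) = (78.9×10³)(1.72⁴)/(8·13.7³·17) = 1.9747 N/mm
k_C = Gd⁴/(8D³N_a) = (80.0×10³)(10.3⁴)/(8·89.0³·9) = 17.739 N/mm
Parallel: k_eq = 5.3452 + 1.9747 + 17.739 = 25.059 N/mm
F = k_eq·δ = 25.059·34 = 852.01 N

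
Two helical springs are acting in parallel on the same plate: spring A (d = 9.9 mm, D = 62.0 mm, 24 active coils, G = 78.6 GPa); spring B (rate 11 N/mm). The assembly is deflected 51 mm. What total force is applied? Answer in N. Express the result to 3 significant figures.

k_A = Gd⁴/(8D³N_a) = (78.6×10³)(9.9⁴)/(8·62.0³·24) = 16.5 N/mm
Parallel: k_eq = 16.5 + 11 = 27.5 N/mm
F = k_eq·δ = 27.5·51 = 1402.5 N

1400 N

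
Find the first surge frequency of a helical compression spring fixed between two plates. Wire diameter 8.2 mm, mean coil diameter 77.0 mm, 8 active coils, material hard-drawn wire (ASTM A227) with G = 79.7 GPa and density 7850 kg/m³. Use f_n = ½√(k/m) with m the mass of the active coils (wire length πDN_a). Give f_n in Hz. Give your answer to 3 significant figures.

k = Gd⁴/(8D³N_a) = (79.7×10³)(8.2⁴)/(8·77.0³·8) = 12.333 N/mm = 12333 N/m
Wire length L = πDN_a = π·77.0·8 = 1935.2 mm
m = ρ·(πd²/4)·L = 7850 × 52.81×10⁻⁶ m² × 1.9352 m = 0.80226 kg
f_n = ½√(k/m) = 0.5·√(12333/0.80226) = 0.5·√(15372) = 61.993 Hz

62.0 Hz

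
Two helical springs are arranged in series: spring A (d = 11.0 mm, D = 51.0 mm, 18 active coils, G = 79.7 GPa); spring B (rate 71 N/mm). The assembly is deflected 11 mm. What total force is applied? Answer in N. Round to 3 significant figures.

361 N

k_A = Gd⁴/(8D³N_a) = (79.7×10³)(11.0⁴)/(8·51.0³·18) = 61.088 N/mm
Series: 1/k_eq = 1/61.088 + 1/71 = 0.030454; k_eq = 32.836 N/mm
F = k_eq·δ = 32.836·11 = 361.2 N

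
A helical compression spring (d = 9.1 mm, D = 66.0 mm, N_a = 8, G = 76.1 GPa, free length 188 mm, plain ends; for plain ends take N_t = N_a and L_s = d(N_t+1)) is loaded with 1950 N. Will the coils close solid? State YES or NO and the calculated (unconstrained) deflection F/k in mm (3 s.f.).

NO, δ = 68.8 mm

k = Gd⁴/(8D³N_a) = (76.1×10³)(9.1⁴)/(8·66.0³·8) = 28.362 N/mm
N_t = 8; L_s = 9.1·9 = 81.9 mm; δ_solid = L₀ − L_s = 188 − 81.9 = 106.1 mm
δ = F/k = 1950/28.362 = 68.754 mm
δ < δ_solid → spring does not go solid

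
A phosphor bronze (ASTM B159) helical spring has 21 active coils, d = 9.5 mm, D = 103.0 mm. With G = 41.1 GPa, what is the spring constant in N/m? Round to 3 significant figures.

1820 N/m

k = Gd⁴/(8D³N_a) = (41.1×10³ × 9.5⁴) / (8 × 103.0³ × 21)
  = 3.34762e+08 / 1.83578e+08 = 1.8235 N/mm = 1823.5 N/m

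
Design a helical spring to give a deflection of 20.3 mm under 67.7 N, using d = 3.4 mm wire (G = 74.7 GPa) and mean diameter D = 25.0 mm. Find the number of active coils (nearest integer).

24

Required rate k = F/δ = 67.7/20.3 = 3.335 N/mm
N_a = Gd⁴/(8D³k) = (74.7×10³ × 3.4⁴)/(8 × 25.0³ × 3.335)
    = 9.98243e+06 / 416872 = 23.95 → 24 coils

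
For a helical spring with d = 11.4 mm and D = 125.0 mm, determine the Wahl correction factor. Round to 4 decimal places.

C = D/d = 125.0/11.4 = 10.9649
K_W = (4C−1)/(4C−4) + 0.615/C = 42.860/39.860 + 0.0561 = 1.1314

1.1314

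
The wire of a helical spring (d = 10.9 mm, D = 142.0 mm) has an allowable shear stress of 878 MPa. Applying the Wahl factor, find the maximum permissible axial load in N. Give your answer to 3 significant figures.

2830 N

C = D/d = 142.0/10.9 = 13.0275
K_W = (4C−1)/(4C−4) + 0.615/C = 51.110/48.110 + 0.0472 = 1.1096
τ_max = K·8FD/(πd³) → F_max = τ_allow·πd³/(8DK)
F_max = 878·π·10.9³/(8·142.0·1.1096) = 3.5721e+06/1260.5 = 2834 N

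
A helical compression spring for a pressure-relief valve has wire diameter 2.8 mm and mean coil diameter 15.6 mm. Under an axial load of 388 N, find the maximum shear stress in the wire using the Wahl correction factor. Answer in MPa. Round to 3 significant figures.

Spring index C = D/d = 15.6/2.8 = 5.5714
K_W = (4C−1)/(4C−4) + 0.615/C = 21.286/18.286 + 0.1104 = 1.2744
τ₀ = 8FD/(πd³) = 8·388·15.6/(π·2.8³) = 48422.4/68.964 = 702.14 MPa
τ_max = K·τ₀ = 1.2744 × 702.14 = 894.84 MPa

895 MPa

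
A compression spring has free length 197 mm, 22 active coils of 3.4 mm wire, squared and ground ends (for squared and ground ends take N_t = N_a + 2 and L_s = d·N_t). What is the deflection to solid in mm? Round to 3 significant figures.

N_t = 24; L_s = 3.4·24 = 81.6 mm
δ_solid = L₀ − L_s = 197 − 81.6 = 115.4 mm

115 mm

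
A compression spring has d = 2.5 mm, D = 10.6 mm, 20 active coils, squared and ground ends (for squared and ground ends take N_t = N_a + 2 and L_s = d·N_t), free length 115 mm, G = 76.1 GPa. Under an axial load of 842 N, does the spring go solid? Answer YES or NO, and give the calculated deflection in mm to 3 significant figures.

k = Gd⁴/(8D³N_a) = (76.1×10³)(2.5⁴)/(8·10.6³·20) = 15.599 N/mm
N_t = 22; L_s = 2.5·22 = 55 mm; δ_solid = L₀ − L_s = 115 − 55 = 60 mm
δ = F/k = 842/15.599 = 53.977 mm
δ < δ_solid → spring does not go solid

NO, δ = 54.0 mm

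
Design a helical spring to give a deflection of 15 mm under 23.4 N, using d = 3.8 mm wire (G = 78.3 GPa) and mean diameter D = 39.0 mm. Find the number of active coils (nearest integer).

Required rate k = F/δ = 23.4/15 = 1.56 N/mm
N_a = Gd⁴/(8D³k) = (78.3×10³ × 3.8⁴)/(8 × 39.0³ × 1.56)
    = 1.63266e+07 / 740301 = 22.05 → 22 coils

22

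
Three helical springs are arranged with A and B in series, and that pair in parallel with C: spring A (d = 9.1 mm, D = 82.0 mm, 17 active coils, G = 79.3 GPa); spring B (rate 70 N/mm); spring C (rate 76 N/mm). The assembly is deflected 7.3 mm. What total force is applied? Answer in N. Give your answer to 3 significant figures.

k_A = Gd⁴/(8D³N_a) = (79.3×10³)(9.1⁴)/(8·82.0³·17) = 7.252 N/mm
Springs A,B series: k_AB = 1/(1/7.252+1/70) = 6.5712 N/mm; parallel with C: k_eq = 6.5712+76 = 82.571 N/mm
F = k_eq·δ = 82.571·7.3 = 602.77 N

603 N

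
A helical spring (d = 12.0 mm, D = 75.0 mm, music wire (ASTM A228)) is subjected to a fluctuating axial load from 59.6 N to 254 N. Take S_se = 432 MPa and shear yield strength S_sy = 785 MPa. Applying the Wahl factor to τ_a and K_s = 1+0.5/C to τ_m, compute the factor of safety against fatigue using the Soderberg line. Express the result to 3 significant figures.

C = D/d = 75.0/12.0 = 6.2500; K_W = (4C−1)/(4C−4)+0.615/C = 1.2413; K_s = 1+0.5/C = 1.0800
F_a = (F_max−F_min)/2 = 97.2 N; F_m = (F_max+F_min)/2 = 156.8 N
τ_a = K_W·8F_aD/(πd³) = 1.2413 × 10.743 = 13.335 MPa
τ_m = K_s·8F_mD/(πd³) = 1.0800 × 17.33 = 18.717 MPa
Soderberg: 1/n_f = τ_a/S_se + τ_m/S_sy = 13.335/432 + 18.717/785 = 0.03087 + 0.02384 = 0.05471
n_f = 1/0.05471 = 18.28

18.3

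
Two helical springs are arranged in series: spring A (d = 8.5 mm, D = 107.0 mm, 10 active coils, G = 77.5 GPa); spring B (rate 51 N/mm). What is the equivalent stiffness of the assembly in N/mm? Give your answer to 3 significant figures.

k_A = Gd⁴/(8D³N_a) = (77.5×10³)(8.5⁴)/(8·107.0³·10) = 4.128 N/mm
Series: 1/k_eq = 1/4.128 + 1/51 = 0.26186; k_eq = 3.8189 N/mm

3.82 N/mm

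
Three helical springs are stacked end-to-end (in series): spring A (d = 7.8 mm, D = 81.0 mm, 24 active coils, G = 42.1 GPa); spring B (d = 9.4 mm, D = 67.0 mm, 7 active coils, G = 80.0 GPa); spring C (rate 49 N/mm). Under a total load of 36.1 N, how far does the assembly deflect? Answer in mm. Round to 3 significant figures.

25.3 mm

k_A = Gd⁴/(8D³N_a) = (42.1×10³)(7.8⁴)/(8·81.0³·24) = 1.5272 N/mm
k_B = Gd⁴/(8D³N_a) = (80.0×10³)(9.4⁴)/(8·67.0³·7) = 37.084 N/mm
Series: 1/k_eq = 1/1.5272 + 1/37.084 + 1/49 = 0.70215; k_eq = 1.4242 N/mm
δ = F/k_eq = 36.1/1.4242 = 25.348 mm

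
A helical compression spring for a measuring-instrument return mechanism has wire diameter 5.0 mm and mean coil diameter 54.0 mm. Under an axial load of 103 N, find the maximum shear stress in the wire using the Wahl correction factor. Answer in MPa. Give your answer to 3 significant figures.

128 MPa

Spring index C = D/d = 54.0/5.0 = 10.8000
K_W = (4C−1)/(4C−4) + 0.615/C = 42.200/39.200 + 0.0569 = 1.1335
τ₀ = 8FD/(πd³) = 8·103·54.0/(π·5.0³) = 44496/392.7 = 113.31 MPa
τ_max = K·τ₀ = 1.1335 × 113.31 = 128.43 MPa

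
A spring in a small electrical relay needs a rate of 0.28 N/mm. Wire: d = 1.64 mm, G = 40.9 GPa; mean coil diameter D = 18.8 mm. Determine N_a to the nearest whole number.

N_a = Gd⁴/(8D³k) = (40.9×10³ × 1.64⁴)/(8 × 18.8³ × 0.28)
    = 295868 / 14884.1 = 19.88 → 20 coils

20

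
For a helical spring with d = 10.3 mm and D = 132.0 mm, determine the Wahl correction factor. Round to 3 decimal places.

1.111

C = D/d = 132.0/10.3 = 12.8155
K_W = (4C−1)/(4C−4) + 0.615/C = 50.262/47.262 + 0.0480 = 1.1115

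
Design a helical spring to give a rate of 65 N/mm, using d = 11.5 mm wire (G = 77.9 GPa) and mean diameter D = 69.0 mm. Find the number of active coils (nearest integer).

8

N_a = Gd⁴/(8D³k) = (77.9×10³ × 11.5⁴)/(8 × 69.0³ × 65)
    = 1.36248e+09 / 1.70825e+08 = 7.976 → 8 coils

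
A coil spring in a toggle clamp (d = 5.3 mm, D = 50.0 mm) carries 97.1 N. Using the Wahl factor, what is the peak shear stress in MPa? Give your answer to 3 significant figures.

Spring index C = D/d = 50.0/5.3 = 9.4340
K_W = (4C−1)/(4C−4) + 0.615/C = 36.736/33.736 + 0.0652 = 1.1541
τ₀ = 8FD/(πd³) = 8·97.1·50.0/(π·5.3³) = 38840/467.71 = 83.043 MPa
τ_max = K·τ₀ = 1.1541 × 83.043 = 95.841 MPa

95.8 MPa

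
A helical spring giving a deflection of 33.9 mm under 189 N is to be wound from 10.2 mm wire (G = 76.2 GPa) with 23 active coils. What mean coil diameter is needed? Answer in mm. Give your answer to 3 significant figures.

Required rate k = F/δ = 189/33.9 = 5.5752 N/mm
D = (Gd⁴/(8N_a·k))^(1/3) = (76.2×10³·10.2⁴/(8·23·5.5752))^(1/3)
  = (804036)^(1/3) = 92.9876 mm

93.0 mm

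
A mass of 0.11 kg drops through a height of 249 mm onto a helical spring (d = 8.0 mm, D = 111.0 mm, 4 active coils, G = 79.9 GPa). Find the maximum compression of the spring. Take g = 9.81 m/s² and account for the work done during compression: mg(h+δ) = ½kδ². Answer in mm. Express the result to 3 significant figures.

k = Gd⁴/(8D³N_a) = (79.9×10³)(8.0⁴)/(8·111.0³·4) = 7.478 N/mm
W = mg = 0.11 × 9.81 = 1.0791 N
½kδ² − Wδ − Wh = 0 → δ = (W + √(W² + 2kWh))/k
δ = (1.0791 + √(1.1645 + 4018.64))/7.478 = (1.0791 + 63.402)/7.478 = 8.6227 mm

8.62 mm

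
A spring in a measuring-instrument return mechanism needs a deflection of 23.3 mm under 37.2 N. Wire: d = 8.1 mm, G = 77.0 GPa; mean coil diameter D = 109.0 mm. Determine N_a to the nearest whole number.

Required rate k = F/δ = 37.2/23.3 = 1.5966 N/mm
N_a = Gd⁴/(8D³k) = (77.0×10³ × 8.1⁴)/(8 × 109.0³ × 1.5966)
    = 3.3146e+08 / 1.65408e+07 = 20.04 → 20 coils

20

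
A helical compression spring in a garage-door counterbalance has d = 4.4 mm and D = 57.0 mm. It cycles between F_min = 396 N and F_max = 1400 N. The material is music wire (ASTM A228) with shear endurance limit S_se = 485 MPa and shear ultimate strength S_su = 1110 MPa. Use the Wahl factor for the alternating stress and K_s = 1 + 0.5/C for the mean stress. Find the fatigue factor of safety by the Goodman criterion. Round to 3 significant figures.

C = D/d = 57.0/4.4 = 12.9545; K_W = (4C−1)/(4C−4)+0.615/C = 1.1102; K_s = 1+0.5/C = 1.0386
F_a = (F_max−F_min)/2 = 502 N; F_m = (F_max+F_min)/2 = 898 N
τ_a = K_W·8F_aD/(πd³) = 1.1102 × 855.38 = 949.66 MPa
τ_m = K_s·8F_mD/(πd³) = 1.0386 × 1530.1 = 1589.2 MPa
Goodman: 1/n_f = τ_a/S_se + τ_m/S_su = 949.66/485 + 1589.2/1110 = 1.95805 + 1.43172 = 3.3898
n_f = 1/3.3898 = 0.295

0.295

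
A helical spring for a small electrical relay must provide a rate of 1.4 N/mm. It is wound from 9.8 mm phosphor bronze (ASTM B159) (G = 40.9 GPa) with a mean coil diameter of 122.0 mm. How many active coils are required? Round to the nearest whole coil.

19

N_a = Gd⁴/(8D³k) = (40.9×10³ × 9.8⁴)/(8 × 122.0³ × 1.4)
    = 3.77249e+08 / 2.03375e+07 = 18.55 → 19 coils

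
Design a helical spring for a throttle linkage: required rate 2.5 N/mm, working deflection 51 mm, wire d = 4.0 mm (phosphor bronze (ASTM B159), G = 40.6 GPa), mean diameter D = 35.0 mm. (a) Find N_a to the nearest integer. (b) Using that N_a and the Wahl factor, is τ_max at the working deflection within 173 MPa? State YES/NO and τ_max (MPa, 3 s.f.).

N_a = Gd⁴/(8D³k) = (40.6×10³)(4.0⁴)/(8·35.0³·2.5) = 12.12 → N_a = 12
Actual rate k = Gd⁴/(8D³·12) = 2.5252 N/mm
Working load F = kδ = 2.5252·51 = 128.78 N
C = 35.0/4.0 = 8.7500; K_W = (4C−1)/(4C−4)+0.615/C = 1.1671
τ_max = K_W·8FD/(πd³) = 1.1671·179.34 = 209.31 MPa
τ_max > 173 MPa → exceeds allowable

(a) 12 coils; (b) NO, τ_max = 209 MPa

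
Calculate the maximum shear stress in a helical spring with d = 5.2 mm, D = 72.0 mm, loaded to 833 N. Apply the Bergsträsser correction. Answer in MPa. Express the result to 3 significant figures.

1190 MPa

Spring index C = D/d = 72.0/5.2 = 13.8462
K_B = (4C+2)/(4C−3) = 57.385/52.385 = 1.0954
τ₀ = 8FD/(πd³) = 8·833·72.0/(π·5.2³) = 479808/441.73 = 1086.2 MPa
τ_max = K·τ₀ = 1.0954 × 1086.2 = 1189.9 MPa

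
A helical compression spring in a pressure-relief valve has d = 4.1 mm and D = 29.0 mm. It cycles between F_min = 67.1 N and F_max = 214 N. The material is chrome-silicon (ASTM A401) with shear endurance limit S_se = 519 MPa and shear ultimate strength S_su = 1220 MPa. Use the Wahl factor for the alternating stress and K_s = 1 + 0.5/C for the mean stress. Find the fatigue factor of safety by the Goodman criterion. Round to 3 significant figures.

3.17

C = D/d = 29.0/4.1 = 7.0732; K_W = (4C−1)/(4C−4)+0.615/C = 1.2104; K_s = 1+0.5/C = 1.0707
F_a = (F_max−F_min)/2 = 73.45 N; F_m = (F_max+F_min)/2 = 140.55 N
τ_a = K_W·8F_aD/(πd³) = 1.2104 × 78.701 = 95.263 MPa
τ_m = K_s·8F_mD/(πd³) = 1.0707 × 150.6 = 161.24 MPa
Goodman: 1/n_f = τ_a/S_se + τ_m/S_su = 95.263/519 + 161.24/1220 = 0.18355 + 0.13217 = 0.31572
n_f = 1/0.31572 = 3.167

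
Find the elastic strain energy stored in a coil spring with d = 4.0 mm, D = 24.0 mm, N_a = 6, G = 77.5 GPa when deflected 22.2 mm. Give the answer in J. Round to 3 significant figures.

k = Gd⁴/(8D³N_a) = (77.5×10³)(4.0⁴)/(8·24.0³·6) = 29.9 N/mm
U = ½kδ² = 0.5 × 29.9 × 22.2² = 7367.9 N·mm = 7.3679 J

7.37 J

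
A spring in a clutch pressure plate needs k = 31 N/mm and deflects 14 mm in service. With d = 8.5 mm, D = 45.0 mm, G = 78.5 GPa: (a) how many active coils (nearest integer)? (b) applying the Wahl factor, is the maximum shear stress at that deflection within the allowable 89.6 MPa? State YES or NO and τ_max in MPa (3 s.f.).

N_a = Gd⁴/(8D³k) = (78.5×10³)(8.5⁴)/(8·45.0³·31) = 18.13 → N_a = 18
Actual rate k = Gd⁴/(8D³·18) = 31.228 N/mm
Working load F = kδ = 31.228·14 = 437.19 N
C = 45.0/8.5 = 5.2941; K_W = (4C−1)/(4C−4)+0.615/C = 1.2908
τ_max = K_W·8FD/(πd³) = 1.2908·81.577 = 105.3 MPa
τ_max > 89.6 MPa → exceeds allowable

(a) 18 coils; (b) NO, τ_max = 105 MPa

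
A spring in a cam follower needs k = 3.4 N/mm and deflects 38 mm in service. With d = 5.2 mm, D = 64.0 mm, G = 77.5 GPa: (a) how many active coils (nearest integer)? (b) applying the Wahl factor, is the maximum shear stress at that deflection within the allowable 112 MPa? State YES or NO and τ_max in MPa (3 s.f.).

(a) 8 coils; (b) NO, τ_max = 166 MPa

N_a = Gd⁴/(8D³k) = (77.5×10³)(5.2⁴)/(8·64.0³·3.4) = 7.947 → N_a = 8
Actual rate k = Gd⁴/(8D³·8) = 3.3775 N/mm
Working load F = kδ = 3.3775·38 = 128.34 N
C = 64.0/5.2 = 12.3077; K_W = (4C−1)/(4C−4)+0.615/C = 1.1163
τ_max = K_W·8FD/(πd³) = 1.1163·148.76 = 166.06 MPa
τ_max > 112 MPa → exceeds allowable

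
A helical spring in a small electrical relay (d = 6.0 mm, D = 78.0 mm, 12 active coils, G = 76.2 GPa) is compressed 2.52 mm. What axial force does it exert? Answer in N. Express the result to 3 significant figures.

k = Gd⁴/(8D³N_a) = (76.2×10³)(6.0⁴)/(8·78.0³·12) = 2.1677 N/mm
F = k·δ = 2.1677 × 2.52 = 5.4627 N

5.46 N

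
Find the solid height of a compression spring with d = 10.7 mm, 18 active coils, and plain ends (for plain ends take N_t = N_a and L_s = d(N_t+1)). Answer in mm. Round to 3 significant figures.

plain ends: N_t = N_a = 18
L_s = d·(N_t+1) = 10.7 × 19 = 203.3 mm

203 mm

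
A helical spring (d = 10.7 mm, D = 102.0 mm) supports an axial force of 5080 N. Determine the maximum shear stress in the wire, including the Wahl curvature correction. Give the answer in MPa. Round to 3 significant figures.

Spring index C = D/d = 102.0/10.7 = 9.5327
K_W = (4C−1)/(4C−4) + 0.615/C = 37.131/34.131 + 0.0645 = 1.1524
τ₀ = 8FD/(πd³) = 8·5080·102.0/(π·10.7³) = 4.14528e+06/3848.6 = 1077.1 MPa
τ_max = K·τ₀ = 1.1524 × 1077.1 = 1241.3 MPa

1240 MPa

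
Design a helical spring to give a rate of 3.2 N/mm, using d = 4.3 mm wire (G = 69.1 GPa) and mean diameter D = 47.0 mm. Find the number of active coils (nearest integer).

N_a = Gd⁴/(8D³k) = (69.1×10³ × 4.3⁴)/(8 × 47.0³ × 3.2)
    = 2.36239e+07 / 2.65787e+06 = 8.888 → 9 coils

9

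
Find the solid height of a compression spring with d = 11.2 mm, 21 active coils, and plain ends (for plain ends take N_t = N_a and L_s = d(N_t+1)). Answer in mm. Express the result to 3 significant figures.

246 mm

plain ends: N_t = N_a = 21
L_s = d·(N_t+1) = 11.2 × 22 = 246.4 mm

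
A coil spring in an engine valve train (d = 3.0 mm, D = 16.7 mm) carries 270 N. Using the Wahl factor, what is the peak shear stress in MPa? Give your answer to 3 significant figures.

542 MPa

Spring index C = D/d = 16.7/3.0 = 5.5667
K_W = (4C−1)/(4C−4) + 0.615/C = 21.267/18.267 + 0.1105 = 1.2747
τ₀ = 8FD/(πd³) = 8·270·16.7/(π·3.0³) = 36072/84.823 = 425.26 MPa
τ_max = K·τ₀ = 1.2747 × 425.26 = 542.09 MPa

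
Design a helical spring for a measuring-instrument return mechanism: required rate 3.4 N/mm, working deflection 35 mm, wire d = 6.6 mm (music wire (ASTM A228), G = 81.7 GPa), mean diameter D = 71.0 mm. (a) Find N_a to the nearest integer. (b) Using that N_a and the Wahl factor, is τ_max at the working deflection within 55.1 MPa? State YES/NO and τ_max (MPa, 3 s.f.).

N_a = Gd⁴/(8D³k) = (81.7×10³)(6.6⁴)/(8·71.0³·3.4) = 15.92 → N_a = 16
Actual rate k = Gd⁴/(8D³·16) = 3.3839 N/mm
Working load F = kδ = 3.3839·35 = 118.44 N
C = 71.0/6.6 = 10.7576; K_W = (4C−1)/(4C−4)+0.615/C = 1.1340
τ_max = K_W·8FD/(πd³) = 1.1340·74.481 = 84.464 MPa
τ_max > 55.1 MPa → exceeds allowable

(a) 16 coils; (b) NO, τ_max = 84.5 MPa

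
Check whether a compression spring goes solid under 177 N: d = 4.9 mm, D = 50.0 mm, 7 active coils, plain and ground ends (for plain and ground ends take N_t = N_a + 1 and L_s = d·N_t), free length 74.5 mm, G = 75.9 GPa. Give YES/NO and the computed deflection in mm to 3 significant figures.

NO, δ = 28.3 mm

k = Gd⁴/(8D³N_a) = (75.9×10³)(4.9⁴)/(8·50.0³·7) = 6.2507 N/mm
N_t = 8; L_s = 4.9·8 = 39.2 mm; δ_solid = L₀ − L_s = 74.5 − 39.2 = 35.3 mm
δ = F/k = 177/6.2507 = 28.317 mm
δ < δ_solid → spring does not go solid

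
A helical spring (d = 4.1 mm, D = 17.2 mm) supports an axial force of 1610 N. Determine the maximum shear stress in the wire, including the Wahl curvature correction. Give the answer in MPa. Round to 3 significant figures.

1410 MPa

Spring index C = D/d = 17.2/4.1 = 4.1951
K_W = (4C−1)/(4C−4) + 0.615/C = 15.780/12.780 + 0.1466 = 1.3813
τ₀ = 8FD/(πd³) = 8·1610·17.2/(π·4.1³) = 221536/216.52 = 1023.2 MPa
τ_max = K·τ₀ = 1.3813 × 1023.2 = 1413.3 MPa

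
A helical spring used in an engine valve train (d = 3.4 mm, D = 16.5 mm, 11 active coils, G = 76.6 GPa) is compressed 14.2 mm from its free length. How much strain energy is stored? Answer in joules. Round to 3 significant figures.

k = Gd⁴/(8D³N_a) = (76.6×10³)(3.4⁴)/(8·16.5³·11) = 25.895 N/mm
U = ½kδ² = 0.5 × 25.895 × 14.2² = 2610.7 N·mm = 2.6107 J

2.61 J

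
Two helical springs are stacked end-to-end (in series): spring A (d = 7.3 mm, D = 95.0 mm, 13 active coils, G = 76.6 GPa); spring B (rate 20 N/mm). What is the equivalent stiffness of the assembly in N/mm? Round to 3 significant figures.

k_A = Gd⁴/(8D³N_a) = (76.6×10³)(7.3⁴)/(8·95.0³·13) = 2.4396 N/mm
Series: 1/k_eq = 1/2.4396 + 1/20 = 0.45991; k_eq = 2.1744 N/mm

2.17 N/mm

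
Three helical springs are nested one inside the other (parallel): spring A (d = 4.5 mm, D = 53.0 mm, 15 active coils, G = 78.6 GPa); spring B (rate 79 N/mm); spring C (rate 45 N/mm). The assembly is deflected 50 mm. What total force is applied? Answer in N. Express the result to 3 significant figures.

6290 N

k_A = Gd⁴/(8D³N_a) = (78.6×10³)(4.5⁴)/(8·53.0³·15) = 1.8041 N/mm
Parallel: k_eq = 1.8041 + 79 + 45 = 125.8 N/mm
F = k_eq·δ = 125.8·50 = 6290.2 N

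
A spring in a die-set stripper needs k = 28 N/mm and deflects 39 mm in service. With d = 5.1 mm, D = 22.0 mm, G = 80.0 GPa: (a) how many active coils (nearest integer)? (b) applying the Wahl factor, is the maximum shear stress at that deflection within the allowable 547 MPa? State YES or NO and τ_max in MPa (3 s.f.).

N_a = Gd⁴/(8D³k) = (80.0×10³)(5.1⁴)/(8·22.0³·28) = 22.69 → N_a = 23
Actual rate k = Gd⁴/(8D³·23) = 27.624 N/mm
Working load F = kδ = 27.624·39 = 1077.3 N
C = 22.0/5.1 = 4.3137; K_W = (4C−1)/(4C−4)+0.615/C = 1.3689
τ_max = K_W·8FD/(πd³) = 1.3689·454.99 = 622.84 MPa
τ_max > 547 MPa → exceeds allowable

(a) 23 coils; (b) NO, τ_max = 623 MPa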